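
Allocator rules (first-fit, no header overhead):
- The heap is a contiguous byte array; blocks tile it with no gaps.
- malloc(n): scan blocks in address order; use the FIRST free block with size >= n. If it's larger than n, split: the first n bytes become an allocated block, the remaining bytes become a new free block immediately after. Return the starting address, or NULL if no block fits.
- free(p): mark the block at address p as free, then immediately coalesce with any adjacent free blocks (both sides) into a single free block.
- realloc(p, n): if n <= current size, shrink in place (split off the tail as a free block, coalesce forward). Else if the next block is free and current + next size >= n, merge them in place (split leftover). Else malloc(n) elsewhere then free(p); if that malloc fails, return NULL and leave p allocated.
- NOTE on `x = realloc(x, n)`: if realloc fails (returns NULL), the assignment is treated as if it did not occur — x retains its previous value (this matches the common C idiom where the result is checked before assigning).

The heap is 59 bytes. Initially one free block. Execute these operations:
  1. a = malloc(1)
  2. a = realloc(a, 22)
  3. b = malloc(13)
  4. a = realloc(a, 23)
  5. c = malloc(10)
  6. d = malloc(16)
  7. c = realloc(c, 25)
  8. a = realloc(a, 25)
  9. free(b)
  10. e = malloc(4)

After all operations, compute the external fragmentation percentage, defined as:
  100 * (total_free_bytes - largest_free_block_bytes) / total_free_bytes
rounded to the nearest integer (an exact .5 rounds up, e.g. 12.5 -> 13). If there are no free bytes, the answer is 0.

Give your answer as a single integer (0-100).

Answer: 5

Derivation:
Op 1: a = malloc(1) -> a = 0; heap: [0-0 ALLOC][1-58 FREE]
Op 2: a = realloc(a, 22) -> a = 0; heap: [0-21 ALLOC][22-58 FREE]
Op 3: b = malloc(13) -> b = 22; heap: [0-21 ALLOC][22-34 ALLOC][35-58 FREE]
Op 4: a = realloc(a, 23) -> a = 35; heap: [0-21 FREE][22-34 ALLOC][35-57 ALLOC][58-58 FREE]
Op 5: c = malloc(10) -> c = 0; heap: [0-9 ALLOC][10-21 FREE][22-34 ALLOC][35-57 ALLOC][58-58 FREE]
Op 6: d = malloc(16) -> d = NULL; heap: [0-9 ALLOC][10-21 FREE][22-34 ALLOC][35-57 ALLOC][58-58 FREE]
Op 7: c = realloc(c, 25) -> NULL (c unchanged); heap: [0-9 ALLOC][10-21 FREE][22-34 ALLOC][35-57 ALLOC][58-58 FREE]
Op 8: a = realloc(a, 25) -> NULL (a unchanged); heap: [0-9 ALLOC][10-21 FREE][22-34 ALLOC][35-57 ALLOC][58-58 FREE]
Op 9: free(b) -> (freed b); heap: [0-9 ALLOC][10-34 FREE][35-57 ALLOC][58-58 FREE]
Op 10: e = malloc(4) -> e = 10; heap: [0-9 ALLOC][10-13 ALLOC][14-34 FREE][35-57 ALLOC][58-58 FREE]
Free blocks: [21 1] total_free=22 largest=21 -> 100*(22-21)/22 = 100/22 ≈ 4.545 -> rounds to 5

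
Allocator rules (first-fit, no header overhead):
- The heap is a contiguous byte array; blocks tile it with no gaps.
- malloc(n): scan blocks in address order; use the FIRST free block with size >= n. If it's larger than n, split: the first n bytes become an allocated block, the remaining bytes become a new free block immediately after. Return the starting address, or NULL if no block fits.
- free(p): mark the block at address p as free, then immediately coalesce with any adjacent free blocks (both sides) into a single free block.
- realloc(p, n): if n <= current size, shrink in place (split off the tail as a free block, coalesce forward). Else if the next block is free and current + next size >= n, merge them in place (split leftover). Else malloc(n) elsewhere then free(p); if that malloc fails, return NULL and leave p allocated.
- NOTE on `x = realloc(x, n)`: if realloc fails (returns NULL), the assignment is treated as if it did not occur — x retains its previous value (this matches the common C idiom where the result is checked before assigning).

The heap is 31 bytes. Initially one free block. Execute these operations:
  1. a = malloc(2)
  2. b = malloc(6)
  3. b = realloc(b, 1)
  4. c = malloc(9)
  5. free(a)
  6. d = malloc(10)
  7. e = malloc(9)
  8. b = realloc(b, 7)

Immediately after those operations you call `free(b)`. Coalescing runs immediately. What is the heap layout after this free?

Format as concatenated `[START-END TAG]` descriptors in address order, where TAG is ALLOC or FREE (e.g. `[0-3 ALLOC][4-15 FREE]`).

Answer: [0-2 FREE][3-11 ALLOC][12-21 ALLOC][22-30 ALLOC]

Derivation:
Op 1: a = malloc(2) -> a = 0; heap: [0-1 ALLOC][2-30 FREE]
Op 2: b = malloc(6) -> b = 2; heap: [0-1 ALLOC][2-7 ALLOC][8-30 FREE]
Op 3: b = realloc(b, 1) -> b = 2; heap: [0-1 ALLOC][2-2 ALLOC][3-30 FREE]
Op 4: c = malloc(9) -> c = 3; heap: [0-1 ALLOC][2-2 ALLOC][3-11 ALLOC][12-30 FREE]
Op 5: free(a) -> (freed a); heap: [0-1 FREE][2-2 ALLOC][3-11 ALLOC][12-30 FREE]
Op 6: d = malloc(10) -> d = 12; heap: [0-1 FREE][2-2 ALLOC][3-11 ALLOC][12-21 ALLOC][22-30 FREE]
Op 7: e = malloc(9) -> e = 22; heap: [0-1 FREE][2-2 ALLOC][3-11 ALLOC][12-21 ALLOC][22-30 ALLOC]
Op 8: b = realloc(b, 7) -> NULL (b unchanged); heap: [0-1 FREE][2-2 ALLOC][3-11 ALLOC][12-21 ALLOC][22-30 ALLOC]
free(b): b = 2 -> block [2-2 ALLOC]; mark free, coalesce with adjacent free neighbors -> [0-2 FREE][3-11 ALLOC][12-21 ALLOC][22-30 ALLOC]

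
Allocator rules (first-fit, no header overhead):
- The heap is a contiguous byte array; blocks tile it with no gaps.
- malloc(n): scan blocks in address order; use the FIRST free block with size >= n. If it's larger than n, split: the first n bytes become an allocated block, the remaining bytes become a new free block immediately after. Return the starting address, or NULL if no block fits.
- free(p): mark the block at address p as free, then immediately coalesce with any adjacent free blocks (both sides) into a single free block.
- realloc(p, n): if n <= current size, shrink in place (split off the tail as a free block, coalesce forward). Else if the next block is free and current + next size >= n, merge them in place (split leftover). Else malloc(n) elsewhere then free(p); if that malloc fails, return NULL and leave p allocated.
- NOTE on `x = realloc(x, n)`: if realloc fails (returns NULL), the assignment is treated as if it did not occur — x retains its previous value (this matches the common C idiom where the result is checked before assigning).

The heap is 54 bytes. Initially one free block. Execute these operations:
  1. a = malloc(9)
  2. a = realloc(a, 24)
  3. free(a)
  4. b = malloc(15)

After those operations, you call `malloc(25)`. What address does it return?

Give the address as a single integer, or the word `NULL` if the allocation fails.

Answer: 15

Derivation:
Op 1: a = malloc(9) -> a = 0; heap: [0-8 ALLOC][9-53 FREE]
Op 2: a = realloc(a, 24) -> a = 0; heap: [0-23 ALLOC][24-53 FREE]
Op 3: free(a) -> (freed a); heap: [0-53 FREE]
Op 4: b = malloc(15) -> b = 0; heap: [0-14 ALLOC][15-53 FREE]
malloc(25): first-fit scan over [0-14 ALLOC][15-53 FREE] -> 15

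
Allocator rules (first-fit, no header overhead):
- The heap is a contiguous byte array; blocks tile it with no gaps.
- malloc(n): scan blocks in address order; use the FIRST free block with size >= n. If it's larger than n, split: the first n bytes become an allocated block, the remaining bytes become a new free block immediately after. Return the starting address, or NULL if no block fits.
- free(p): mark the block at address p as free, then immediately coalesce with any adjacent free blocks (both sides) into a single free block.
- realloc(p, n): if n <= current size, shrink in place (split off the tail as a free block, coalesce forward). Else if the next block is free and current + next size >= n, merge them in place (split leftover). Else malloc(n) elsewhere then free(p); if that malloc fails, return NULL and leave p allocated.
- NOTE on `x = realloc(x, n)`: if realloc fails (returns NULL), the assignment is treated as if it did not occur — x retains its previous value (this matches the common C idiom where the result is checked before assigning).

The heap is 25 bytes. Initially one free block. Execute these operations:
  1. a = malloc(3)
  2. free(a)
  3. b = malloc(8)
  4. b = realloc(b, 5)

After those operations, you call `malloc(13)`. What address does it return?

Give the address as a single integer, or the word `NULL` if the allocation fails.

Op 1: a = malloc(3) -> a = 0; heap: [0-2 ALLOC][3-24 FREE]
Op 2: free(a) -> (freed a); heap: [0-24 FREE]
Op 3: b = malloc(8) -> b = 0; heap: [0-7 ALLOC][8-24 FREE]
Op 4: b = realloc(b, 5) -> b = 0; heap: [0-4 ALLOC][5-24 FREE]
malloc(13): first-fit scan over [0-4 ALLOC][5-24 FREE] -> 5

Answer: 5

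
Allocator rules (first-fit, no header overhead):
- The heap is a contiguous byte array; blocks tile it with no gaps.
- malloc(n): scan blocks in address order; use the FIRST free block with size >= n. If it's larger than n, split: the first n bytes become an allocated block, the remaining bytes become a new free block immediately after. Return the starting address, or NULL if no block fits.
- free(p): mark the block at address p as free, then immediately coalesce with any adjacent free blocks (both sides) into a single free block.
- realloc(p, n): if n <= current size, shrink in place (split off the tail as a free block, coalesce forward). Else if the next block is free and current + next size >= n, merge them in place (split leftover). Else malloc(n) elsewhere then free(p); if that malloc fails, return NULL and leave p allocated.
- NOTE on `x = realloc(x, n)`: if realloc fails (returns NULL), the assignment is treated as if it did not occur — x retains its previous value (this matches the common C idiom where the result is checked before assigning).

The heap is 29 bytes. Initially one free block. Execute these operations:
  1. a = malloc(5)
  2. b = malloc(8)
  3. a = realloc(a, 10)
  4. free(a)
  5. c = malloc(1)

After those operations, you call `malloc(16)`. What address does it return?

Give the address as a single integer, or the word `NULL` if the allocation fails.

Op 1: a = malloc(5) -> a = 0; heap: [0-4 ALLOC][5-28 FREE]
Op 2: b = malloc(8) -> b = 5; heap: [0-4 ALLOC][5-12 ALLOC][13-28 FREE]
Op 3: a = realloc(a, 10) -> a = 13; heap: [0-4 FREE][5-12 ALLOC][13-22 ALLOC][23-28 FREE]
Op 4: free(a) -> (freed a); heap: [0-4 FREE][5-12 ALLOC][13-28 FREE]
Op 5: c = malloc(1) -> c = 0; heap: [0-0 ALLOC][1-4 FREE][5-12 ALLOC][13-28 FREE]
malloc(16): first-fit scan over [0-0 ALLOC][1-4 FREE][5-12 ALLOC][13-28 FREE] -> 13

Answer: 13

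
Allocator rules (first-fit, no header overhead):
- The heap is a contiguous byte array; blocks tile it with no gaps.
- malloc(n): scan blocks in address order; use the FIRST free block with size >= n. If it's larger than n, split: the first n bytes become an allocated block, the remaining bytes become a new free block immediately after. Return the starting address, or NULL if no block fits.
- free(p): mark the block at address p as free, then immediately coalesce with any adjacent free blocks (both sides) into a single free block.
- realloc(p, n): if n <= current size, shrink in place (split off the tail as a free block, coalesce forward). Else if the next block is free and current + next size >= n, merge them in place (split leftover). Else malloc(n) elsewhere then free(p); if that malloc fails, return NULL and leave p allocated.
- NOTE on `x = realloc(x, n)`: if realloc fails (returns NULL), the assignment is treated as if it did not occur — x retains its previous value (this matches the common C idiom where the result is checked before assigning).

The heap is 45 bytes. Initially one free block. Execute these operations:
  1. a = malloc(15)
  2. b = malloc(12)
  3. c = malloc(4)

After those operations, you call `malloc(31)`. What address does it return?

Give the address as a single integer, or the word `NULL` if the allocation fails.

Op 1: a = malloc(15) -> a = 0; heap: [0-14 ALLOC][15-44 FREE]
Op 2: b = malloc(12) -> b = 15; heap: [0-14 ALLOC][15-26 ALLOC][27-44 FREE]
Op 3: c = malloc(4) -> c = 27; heap: [0-14 ALLOC][15-26 ALLOC][27-30 ALLOC][31-44 FREE]
malloc(31): first-fit scan over [0-14 ALLOC][15-26 ALLOC][27-30 ALLOC][31-44 FREE] -> NULL

Answer: NULL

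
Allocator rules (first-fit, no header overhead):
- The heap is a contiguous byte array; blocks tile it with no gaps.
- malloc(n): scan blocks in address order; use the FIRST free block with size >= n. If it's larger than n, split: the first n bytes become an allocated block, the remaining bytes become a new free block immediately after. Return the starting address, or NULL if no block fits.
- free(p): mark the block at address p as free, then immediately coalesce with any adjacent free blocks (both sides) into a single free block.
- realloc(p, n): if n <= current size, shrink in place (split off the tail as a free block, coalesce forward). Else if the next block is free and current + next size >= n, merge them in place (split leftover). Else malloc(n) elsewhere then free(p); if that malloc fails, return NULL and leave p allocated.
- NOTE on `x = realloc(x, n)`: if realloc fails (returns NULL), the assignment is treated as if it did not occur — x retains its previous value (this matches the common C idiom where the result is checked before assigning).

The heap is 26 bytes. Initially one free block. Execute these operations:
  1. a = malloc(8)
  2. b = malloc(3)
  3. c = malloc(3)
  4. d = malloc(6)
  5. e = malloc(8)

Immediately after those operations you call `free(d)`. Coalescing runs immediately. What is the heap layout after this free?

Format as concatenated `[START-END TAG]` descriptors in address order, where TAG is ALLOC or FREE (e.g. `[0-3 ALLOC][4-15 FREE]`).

Answer: [0-7 ALLOC][8-10 ALLOC][11-13 ALLOC][14-25 FREE]

Derivation:
Op 1: a = malloc(8) -> a = 0; heap: [0-7 ALLOC][8-25 FREE]
Op 2: b = malloc(3) -> b = 8; heap: [0-7 ALLOC][8-10 ALLOC][11-25 FREE]
Op 3: c = malloc(3) -> c = 11; heap: [0-7 ALLOC][8-10 ALLOC][11-13 ALLOC][14-25 FREE]
Op 4: d = malloc(6) -> d = 14; heap: [0-7 ALLOC][8-10 ALLOC][11-13 ALLOC][14-19 ALLOC][20-25 FREE]
Op 5: e = malloc(8) -> e = NULL; heap: [0-7 ALLOC][8-10 ALLOC][11-13 ALLOC][14-19 ALLOC][20-25 FREE]
free(d): d = 14 -> block [14-19 ALLOC]; mark free, coalesce with adjacent free neighbors -> [0-7 ALLOC][8-10 ALLOC][11-13 ALLOC][14-25 FREE]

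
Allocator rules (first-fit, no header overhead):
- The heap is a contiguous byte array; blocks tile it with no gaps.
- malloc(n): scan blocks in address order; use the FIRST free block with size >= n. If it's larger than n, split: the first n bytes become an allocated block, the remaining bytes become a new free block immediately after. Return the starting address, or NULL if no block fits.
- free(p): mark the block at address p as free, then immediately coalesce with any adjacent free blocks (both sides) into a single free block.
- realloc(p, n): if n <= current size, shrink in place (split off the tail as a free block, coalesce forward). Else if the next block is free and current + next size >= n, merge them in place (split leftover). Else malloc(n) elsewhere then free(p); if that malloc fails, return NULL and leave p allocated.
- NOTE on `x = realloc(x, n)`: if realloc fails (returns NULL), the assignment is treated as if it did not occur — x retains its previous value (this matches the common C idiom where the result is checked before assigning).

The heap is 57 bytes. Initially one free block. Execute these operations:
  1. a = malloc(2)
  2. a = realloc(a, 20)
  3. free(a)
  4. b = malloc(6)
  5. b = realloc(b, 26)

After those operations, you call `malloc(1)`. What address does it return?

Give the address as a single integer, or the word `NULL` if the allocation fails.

Answer: 26

Derivation:
Op 1: a = malloc(2) -> a = 0; heap: [0-1 ALLOC][2-56 FREE]
Op 2: a = realloc(a, 20) -> a = 0; heap: [0-19 ALLOC][20-56 FREE]
Op 3: free(a) -> (freed a); heap: [0-56 FREE]
Op 4: b = malloc(6) -> b = 0; heap: [0-5 ALLOC][6-56 FREE]
Op 5: b = realloc(b, 26) -> b = 0; heap: [0-25 ALLOC][26-56 FREE]
malloc(1): first-fit scan over [0-25 ALLOC][26-56 FREE] -> 26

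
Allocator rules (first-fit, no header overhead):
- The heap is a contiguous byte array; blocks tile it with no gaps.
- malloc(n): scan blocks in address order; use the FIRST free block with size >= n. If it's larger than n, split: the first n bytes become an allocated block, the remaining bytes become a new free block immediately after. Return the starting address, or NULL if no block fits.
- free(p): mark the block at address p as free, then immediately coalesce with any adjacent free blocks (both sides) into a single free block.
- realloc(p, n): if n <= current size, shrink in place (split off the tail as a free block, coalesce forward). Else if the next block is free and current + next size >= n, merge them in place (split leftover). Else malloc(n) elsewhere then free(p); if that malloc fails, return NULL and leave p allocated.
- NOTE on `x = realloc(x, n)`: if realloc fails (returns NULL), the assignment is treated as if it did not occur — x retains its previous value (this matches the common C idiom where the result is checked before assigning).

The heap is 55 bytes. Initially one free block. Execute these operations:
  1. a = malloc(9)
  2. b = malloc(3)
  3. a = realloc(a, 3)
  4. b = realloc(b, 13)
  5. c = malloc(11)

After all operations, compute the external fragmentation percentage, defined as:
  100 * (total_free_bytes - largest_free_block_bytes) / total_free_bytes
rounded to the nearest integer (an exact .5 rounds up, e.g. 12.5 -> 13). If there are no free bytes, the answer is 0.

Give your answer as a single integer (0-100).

Answer: 21

Derivation:
Op 1: a = malloc(9) -> a = 0; heap: [0-8 ALLOC][9-54 FREE]
Op 2: b = malloc(3) -> b = 9; heap: [0-8 ALLOC][9-11 ALLOC][12-54 FREE]
Op 3: a = realloc(a, 3) -> a = 0; heap: [0-2 ALLOC][3-8 FREE][9-11 ALLOC][12-54 FREE]
Op 4: b = realloc(b, 13) -> b = 9; heap: [0-2 ALLOC][3-8 FREE][9-21 ALLOC][22-54 FREE]
Op 5: c = malloc(11) -> c = 22; heap: [0-2 ALLOC][3-8 FREE][9-21 ALLOC][22-32 ALLOC][33-54 FREE]
Free blocks: [6 22] total_free=28 largest=22 -> 100*(28-22)/28 = 600/28 ≈ 21.429 -> rounds to 21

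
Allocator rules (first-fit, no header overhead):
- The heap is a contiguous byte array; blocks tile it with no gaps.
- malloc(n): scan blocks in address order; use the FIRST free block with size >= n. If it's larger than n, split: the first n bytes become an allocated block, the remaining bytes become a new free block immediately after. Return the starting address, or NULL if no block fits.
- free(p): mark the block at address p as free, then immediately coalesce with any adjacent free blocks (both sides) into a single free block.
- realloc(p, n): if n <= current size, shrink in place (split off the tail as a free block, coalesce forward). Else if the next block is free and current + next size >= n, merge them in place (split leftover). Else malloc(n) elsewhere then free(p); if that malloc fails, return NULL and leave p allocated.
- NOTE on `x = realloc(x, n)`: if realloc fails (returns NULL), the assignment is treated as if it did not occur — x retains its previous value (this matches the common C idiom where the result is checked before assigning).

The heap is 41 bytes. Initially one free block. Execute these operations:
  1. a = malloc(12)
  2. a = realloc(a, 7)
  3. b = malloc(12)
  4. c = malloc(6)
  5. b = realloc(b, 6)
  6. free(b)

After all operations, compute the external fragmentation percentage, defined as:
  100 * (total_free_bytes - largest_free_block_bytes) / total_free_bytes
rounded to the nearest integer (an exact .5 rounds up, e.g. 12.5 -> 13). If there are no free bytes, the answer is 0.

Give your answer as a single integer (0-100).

Op 1: a = malloc(12) -> a = 0; heap: [0-11 ALLOC][12-40 FREE]
Op 2: a = realloc(a, 7) -> a = 0; heap: [0-6 ALLOC][7-40 FREE]
Op 3: b = malloc(12) -> b = 7; heap: [0-6 ALLOC][7-18 ALLOC][19-40 FREE]
Op 4: c = malloc(6) -> c = 19; heap: [0-6 ALLOC][7-18 ALLOC][19-24 ALLOC][25-40 FREE]
Op 5: b = realloc(b, 6) -> b = 7; heap: [0-6 ALLOC][7-12 ALLOC][13-18 FREE][19-24 ALLOC][25-40 FREE]
Op 6: free(b) -> (freed b); heap: [0-6 ALLOC][7-18 FREE][19-24 ALLOC][25-40 FREE]
Free blocks: [12 16] total_free=28 largest=16 -> 100*(28-16)/28 = 1200/28 ≈ 42.857 -> rounds to 43

Answer: 43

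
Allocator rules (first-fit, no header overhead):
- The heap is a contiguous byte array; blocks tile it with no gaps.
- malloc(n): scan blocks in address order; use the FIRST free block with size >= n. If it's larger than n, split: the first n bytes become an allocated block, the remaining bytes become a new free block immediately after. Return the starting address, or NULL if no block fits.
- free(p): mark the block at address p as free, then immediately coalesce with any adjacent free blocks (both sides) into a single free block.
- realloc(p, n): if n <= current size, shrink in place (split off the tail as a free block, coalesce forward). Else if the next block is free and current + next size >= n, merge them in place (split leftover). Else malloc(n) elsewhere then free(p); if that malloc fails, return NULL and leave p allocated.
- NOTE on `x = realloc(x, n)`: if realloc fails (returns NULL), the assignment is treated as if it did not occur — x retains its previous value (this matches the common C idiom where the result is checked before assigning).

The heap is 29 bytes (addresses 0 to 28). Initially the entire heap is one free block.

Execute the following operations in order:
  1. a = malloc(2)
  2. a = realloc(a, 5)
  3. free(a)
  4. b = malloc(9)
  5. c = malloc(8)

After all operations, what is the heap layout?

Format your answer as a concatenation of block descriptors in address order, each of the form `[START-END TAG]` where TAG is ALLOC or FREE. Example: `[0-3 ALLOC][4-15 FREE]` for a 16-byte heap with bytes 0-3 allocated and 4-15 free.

Op 1: a = malloc(2) -> a = 0; heap: [0-1 ALLOC][2-28 FREE]
Op 2: a = realloc(a, 5) -> a = 0; heap: [0-4 ALLOC][5-28 FREE]
Op 3: free(a) -> (freed a); heap: [0-28 FREE]
Op 4: b = malloc(9) -> b = 0; heap: [0-8 ALLOC][9-28 FREE]
Op 5: c = malloc(8) -> c = 9; heap: [0-8 ALLOC][9-16 ALLOC][17-28 FREE]

Answer: [0-8 ALLOC][9-16 ALLOC][17-28 FREE]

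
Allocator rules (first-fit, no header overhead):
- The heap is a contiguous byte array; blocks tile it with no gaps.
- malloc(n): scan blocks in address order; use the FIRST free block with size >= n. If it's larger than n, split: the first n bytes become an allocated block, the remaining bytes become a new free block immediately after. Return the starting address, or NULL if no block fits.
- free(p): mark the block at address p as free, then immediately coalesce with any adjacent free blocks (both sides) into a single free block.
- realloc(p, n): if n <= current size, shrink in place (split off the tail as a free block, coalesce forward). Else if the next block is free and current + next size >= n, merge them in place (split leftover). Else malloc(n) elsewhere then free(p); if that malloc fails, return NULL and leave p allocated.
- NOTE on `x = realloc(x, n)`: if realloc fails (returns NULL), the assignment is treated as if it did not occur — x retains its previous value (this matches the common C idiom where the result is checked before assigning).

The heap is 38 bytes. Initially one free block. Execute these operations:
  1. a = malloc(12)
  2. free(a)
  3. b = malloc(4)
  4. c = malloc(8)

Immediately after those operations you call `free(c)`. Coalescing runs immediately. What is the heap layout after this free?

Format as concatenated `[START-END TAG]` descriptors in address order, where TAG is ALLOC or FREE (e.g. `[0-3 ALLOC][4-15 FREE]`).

Answer: [0-3 ALLOC][4-37 FREE]

Derivation:
Op 1: a = malloc(12) -> a = 0; heap: [0-11 ALLOC][12-37 FREE]
Op 2: free(a) -> (freed a); heap: [0-37 FREE]
Op 3: b = malloc(4) -> b = 0; heap: [0-3 ALLOC][4-37 FREE]
Op 4: c = malloc(8) -> c = 4; heap: [0-3 ALLOC][4-11 ALLOC][12-37 FREE]
free(c): c = 4 -> block [4-11 ALLOC]; mark free, coalesce with adjacent free neighbors -> [0-3 ALLOC][4-37 FREE]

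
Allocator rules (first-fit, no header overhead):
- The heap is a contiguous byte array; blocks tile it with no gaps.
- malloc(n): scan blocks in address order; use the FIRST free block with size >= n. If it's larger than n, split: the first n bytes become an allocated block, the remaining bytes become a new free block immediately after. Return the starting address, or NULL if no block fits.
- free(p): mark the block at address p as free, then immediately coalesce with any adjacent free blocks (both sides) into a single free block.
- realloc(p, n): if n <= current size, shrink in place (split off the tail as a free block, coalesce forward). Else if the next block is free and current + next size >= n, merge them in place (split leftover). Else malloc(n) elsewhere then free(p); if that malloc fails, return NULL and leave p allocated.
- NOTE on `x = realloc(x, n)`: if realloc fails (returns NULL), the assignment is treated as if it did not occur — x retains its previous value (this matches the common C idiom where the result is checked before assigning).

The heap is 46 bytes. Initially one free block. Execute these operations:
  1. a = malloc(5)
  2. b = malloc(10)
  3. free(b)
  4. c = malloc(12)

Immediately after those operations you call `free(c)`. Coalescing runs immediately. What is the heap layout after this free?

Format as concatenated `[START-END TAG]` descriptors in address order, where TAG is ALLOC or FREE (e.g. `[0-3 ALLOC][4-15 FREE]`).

Op 1: a = malloc(5) -> a = 0; heap: [0-4 ALLOC][5-45 FREE]
Op 2: b = malloc(10) -> b = 5; heap: [0-4 ALLOC][5-14 ALLOC][15-45 FREE]
Op 3: free(b) -> (freed b); heap: [0-4 ALLOC][5-45 FREE]
Op 4: c = malloc(12) -> c = 5; heap: [0-4 ALLOC][5-16 ALLOC][17-45 FREE]
free(c): c = 5 -> block [5-16 ALLOC]; mark free, coalesce with adjacent free neighbors -> [0-4 ALLOC][5-45 FREE]

Answer: [0-4 ALLOC][5-45 FREE]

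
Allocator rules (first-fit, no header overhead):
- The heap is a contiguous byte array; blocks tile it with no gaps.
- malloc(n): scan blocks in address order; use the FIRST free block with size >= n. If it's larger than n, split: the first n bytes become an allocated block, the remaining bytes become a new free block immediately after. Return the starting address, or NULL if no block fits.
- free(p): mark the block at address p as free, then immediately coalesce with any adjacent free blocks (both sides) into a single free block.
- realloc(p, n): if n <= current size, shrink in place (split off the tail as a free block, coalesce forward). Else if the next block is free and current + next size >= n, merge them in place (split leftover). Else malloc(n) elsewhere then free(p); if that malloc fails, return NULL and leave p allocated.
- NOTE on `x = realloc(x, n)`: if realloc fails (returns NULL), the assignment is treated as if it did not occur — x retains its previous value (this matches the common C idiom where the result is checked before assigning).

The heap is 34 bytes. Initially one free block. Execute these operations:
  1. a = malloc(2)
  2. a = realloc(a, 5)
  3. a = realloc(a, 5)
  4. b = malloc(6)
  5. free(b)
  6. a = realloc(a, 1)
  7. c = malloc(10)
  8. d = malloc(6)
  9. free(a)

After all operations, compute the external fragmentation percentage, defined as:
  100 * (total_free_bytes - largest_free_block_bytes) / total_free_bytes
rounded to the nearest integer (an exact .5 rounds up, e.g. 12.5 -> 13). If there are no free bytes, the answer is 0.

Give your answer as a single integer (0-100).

Answer: 6

Derivation:
Op 1: a = malloc(2) -> a = 0; heap: [0-1 ALLOC][2-33 FREE]
Op 2: a = realloc(a, 5) -> a = 0; heap: [0-4 ALLOC][5-33 FREE]
Op 3: a = realloc(a, 5) -> a = 0; heap: [0-4 ALLOC][5-33 FREE]
Op 4: b = malloc(6) -> b = 5; heap: [0-4 ALLOC][5-10 ALLOC][11-33 FREE]
Op 5: free(b) -> (freed b); heap: [0-4 ALLOC][5-33 FREE]
Op 6: a = realloc(a, 1) -> a = 0; heap: [0-0 ALLOC][1-33 FREE]
Op 7: c = malloc(10) -> c = 1; heap: [0-0 ALLOC][1-10 ALLOC][11-33 FREE]
Op 8: d = malloc(6) -> d = 11; heap: [0-0 ALLOC][1-10 ALLOC][11-16 ALLOC][17-33 FREE]
Op 9: free(a) -> (freed a); heap: [0-0 FREE][1-10 ALLOC][11-16 ALLOC][17-33 FREE]
Free blocks: [1 17] total_free=18 largest=17 -> 100*(18-17)/18 = 100/18 ≈ 5.556 -> rounds to 6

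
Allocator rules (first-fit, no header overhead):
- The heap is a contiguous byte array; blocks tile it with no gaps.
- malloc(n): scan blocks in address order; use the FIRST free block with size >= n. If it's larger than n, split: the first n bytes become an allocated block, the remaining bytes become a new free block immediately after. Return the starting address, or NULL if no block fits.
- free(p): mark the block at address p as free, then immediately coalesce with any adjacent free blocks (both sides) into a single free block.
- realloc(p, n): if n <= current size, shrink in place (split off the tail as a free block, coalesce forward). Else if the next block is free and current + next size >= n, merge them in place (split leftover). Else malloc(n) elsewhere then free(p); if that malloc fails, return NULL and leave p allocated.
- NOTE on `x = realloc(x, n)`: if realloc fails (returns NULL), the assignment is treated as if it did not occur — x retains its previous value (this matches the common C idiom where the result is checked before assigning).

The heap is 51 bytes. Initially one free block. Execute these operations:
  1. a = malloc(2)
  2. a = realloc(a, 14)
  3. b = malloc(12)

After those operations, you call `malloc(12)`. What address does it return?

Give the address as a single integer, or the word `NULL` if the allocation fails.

Answer: 26

Derivation:
Op 1: a = malloc(2) -> a = 0; heap: [0-1 ALLOC][2-50 FREE]
Op 2: a = realloc(a, 14) -> a = 0; heap: [0-13 ALLOC][14-50 FREE]
Op 3: b = malloc(12) -> b = 14; heap: [0-13 ALLOC][14-25 ALLOC][26-50 FREE]
malloc(12): first-fit scan over [0-13 ALLOC][14-25 ALLOC][26-50 FREE] -> 26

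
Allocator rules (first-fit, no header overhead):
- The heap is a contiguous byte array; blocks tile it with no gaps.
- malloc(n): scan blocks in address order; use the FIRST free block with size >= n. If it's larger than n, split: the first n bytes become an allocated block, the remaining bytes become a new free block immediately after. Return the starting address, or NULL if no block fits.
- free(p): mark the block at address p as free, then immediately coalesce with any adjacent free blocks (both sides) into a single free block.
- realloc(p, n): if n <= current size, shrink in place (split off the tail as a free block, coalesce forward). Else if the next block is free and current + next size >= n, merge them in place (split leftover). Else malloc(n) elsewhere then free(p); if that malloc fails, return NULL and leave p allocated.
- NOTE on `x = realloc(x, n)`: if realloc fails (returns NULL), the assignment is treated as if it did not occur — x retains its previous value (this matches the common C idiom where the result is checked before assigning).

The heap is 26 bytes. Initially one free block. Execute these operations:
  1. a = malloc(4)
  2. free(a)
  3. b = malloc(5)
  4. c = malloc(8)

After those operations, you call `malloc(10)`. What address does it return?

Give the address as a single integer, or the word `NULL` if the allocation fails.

Op 1: a = malloc(4) -> a = 0; heap: [0-3 ALLOC][4-25 FREE]
Op 2: free(a) -> (freed a); heap: [0-25 FREE]
Op 3: b = malloc(5) -> b = 0; heap: [0-4 ALLOC][5-25 FREE]
Op 4: c = malloc(8) -> c = 5; heap: [0-4 ALLOC][5-12 ALLOC][13-25 FREE]
malloc(10): first-fit scan over [0-4 ALLOC][5-12 ALLOC][13-25 FREE] -> 13

Answer: 13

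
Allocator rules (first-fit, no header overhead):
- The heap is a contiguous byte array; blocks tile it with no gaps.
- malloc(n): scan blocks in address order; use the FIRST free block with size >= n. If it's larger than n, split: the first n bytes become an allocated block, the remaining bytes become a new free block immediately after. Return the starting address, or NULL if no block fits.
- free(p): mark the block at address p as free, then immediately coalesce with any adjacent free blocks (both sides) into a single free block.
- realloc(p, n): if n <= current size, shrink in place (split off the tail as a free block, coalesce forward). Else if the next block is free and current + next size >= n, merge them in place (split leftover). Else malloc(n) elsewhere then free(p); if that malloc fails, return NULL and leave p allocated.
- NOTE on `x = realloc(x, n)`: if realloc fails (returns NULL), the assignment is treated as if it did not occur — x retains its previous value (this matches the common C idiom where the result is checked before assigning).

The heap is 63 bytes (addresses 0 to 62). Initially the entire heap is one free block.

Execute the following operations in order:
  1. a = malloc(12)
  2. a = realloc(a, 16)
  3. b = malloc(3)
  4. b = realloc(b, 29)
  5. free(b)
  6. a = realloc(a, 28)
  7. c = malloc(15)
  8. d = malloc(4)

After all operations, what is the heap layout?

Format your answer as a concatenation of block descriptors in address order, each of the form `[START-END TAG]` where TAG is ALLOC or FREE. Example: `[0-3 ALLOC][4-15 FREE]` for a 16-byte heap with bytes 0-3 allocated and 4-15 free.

Answer: [0-27 ALLOC][28-42 ALLOC][43-46 ALLOC][47-62 FREE]

Derivation:
Op 1: a = malloc(12) -> a = 0; heap: [0-11 ALLOC][12-62 FREE]
Op 2: a = realloc(a, 16) -> a = 0; heap: [0-15 ALLOC][16-62 FREE]
Op 3: b = malloc(3) -> b = 16; heap: [0-15 ALLOC][16-18 ALLOC][19-62 FREE]
Op 4: b = realloc(b, 29) -> b = 16; heap: [0-15 ALLOC][16-44 ALLOC][45-62 FREE]
Op 5: free(b) -> (freed b); heap: [0-15 ALLOC][16-62 FREE]
Op 6: a = realloc(a, 28) -> a = 0; heap: [0-27 ALLOC][28-62 FREE]
Op 7: c = malloc(15) -> c = 28; heap: [0-27 ALLOC][28-42 ALLOC][43-62 FREE]
Op 8: d = malloc(4) -> d = 43; heap: [0-27 ALLOC][28-42 ALLOC][43-46 ALLOC][47-62 FREE]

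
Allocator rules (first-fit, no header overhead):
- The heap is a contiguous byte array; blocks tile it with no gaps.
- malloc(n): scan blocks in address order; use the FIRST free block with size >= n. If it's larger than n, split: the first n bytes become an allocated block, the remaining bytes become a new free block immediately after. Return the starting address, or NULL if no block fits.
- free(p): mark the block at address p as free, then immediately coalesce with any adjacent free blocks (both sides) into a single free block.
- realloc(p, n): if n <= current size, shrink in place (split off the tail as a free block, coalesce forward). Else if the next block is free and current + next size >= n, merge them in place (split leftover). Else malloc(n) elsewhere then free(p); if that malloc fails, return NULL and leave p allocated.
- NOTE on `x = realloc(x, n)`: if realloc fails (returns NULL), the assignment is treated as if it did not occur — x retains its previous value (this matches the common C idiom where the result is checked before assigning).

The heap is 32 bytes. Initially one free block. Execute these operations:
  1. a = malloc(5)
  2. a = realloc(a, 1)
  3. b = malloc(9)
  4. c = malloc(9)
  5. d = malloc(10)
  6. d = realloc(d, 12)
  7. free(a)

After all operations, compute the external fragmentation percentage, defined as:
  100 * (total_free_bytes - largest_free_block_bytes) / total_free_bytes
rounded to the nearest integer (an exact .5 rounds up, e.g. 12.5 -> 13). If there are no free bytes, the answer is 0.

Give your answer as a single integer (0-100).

Op 1: a = malloc(5) -> a = 0; heap: [0-4 ALLOC][5-31 FREE]
Op 2: a = realloc(a, 1) -> a = 0; heap: [0-0 ALLOC][1-31 FREE]
Op 3: b = malloc(9) -> b = 1; heap: [0-0 ALLOC][1-9 ALLOC][10-31 FREE]
Op 4: c = malloc(9) -> c = 10; heap: [0-0 ALLOC][1-9 ALLOC][10-18 ALLOC][19-31 FREE]
Op 5: d = malloc(10) -> d = 19; heap: [0-0 ALLOC][1-9 ALLOC][10-18 ALLOC][19-28 ALLOC][29-31 FREE]
Op 6: d = realloc(d, 12) -> d = 19; heap: [0-0 ALLOC][1-9 ALLOC][10-18 ALLOC][19-30 ALLOC][31-31 FREE]
Op 7: free(a) -> (freed a); heap: [0-0 FREE][1-9 ALLOC][10-18 ALLOC][19-30 ALLOC][31-31 FREE]
Free blocks: [1 1] total_free=2 largest=1 -> 100*(2-1)/2 = 100/2 = 50

Answer: 50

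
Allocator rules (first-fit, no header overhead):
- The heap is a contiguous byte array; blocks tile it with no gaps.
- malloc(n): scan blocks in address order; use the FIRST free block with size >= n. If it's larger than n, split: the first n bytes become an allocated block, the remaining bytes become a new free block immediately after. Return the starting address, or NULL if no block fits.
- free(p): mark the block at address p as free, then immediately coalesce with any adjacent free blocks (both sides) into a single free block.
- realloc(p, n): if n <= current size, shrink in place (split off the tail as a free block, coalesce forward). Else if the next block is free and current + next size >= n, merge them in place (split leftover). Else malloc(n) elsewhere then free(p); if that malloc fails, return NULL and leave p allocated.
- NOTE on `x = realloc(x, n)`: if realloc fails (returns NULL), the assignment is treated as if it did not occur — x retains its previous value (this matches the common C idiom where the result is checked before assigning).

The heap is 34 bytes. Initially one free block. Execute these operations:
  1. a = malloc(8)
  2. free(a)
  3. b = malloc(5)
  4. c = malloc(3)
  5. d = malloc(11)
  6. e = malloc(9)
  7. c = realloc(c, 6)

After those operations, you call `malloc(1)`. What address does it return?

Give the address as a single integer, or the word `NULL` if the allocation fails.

Op 1: a = malloc(8) -> a = 0; heap: [0-7 ALLOC][8-33 FREE]
Op 2: free(a) -> (freed a); heap: [0-33 FREE]
Op 3: b = malloc(5) -> b = 0; heap: [0-4 ALLOC][5-33 FREE]
Op 4: c = malloc(3) -> c = 5; heap: [0-4 ALLOC][5-7 ALLOC][8-33 FREE]
Op 5: d = malloc(11) -> d = 8; heap: [0-4 ALLOC][5-7 ALLOC][8-18 ALLOC][19-33 FREE]
Op 6: e = malloc(9) -> e = 19; heap: [0-4 ALLOC][5-7 ALLOC][8-18 ALLOC][19-27 ALLOC][28-33 FREE]
Op 7: c = realloc(c, 6) -> c = 28; heap: [0-4 ALLOC][5-7 FREE][8-18 ALLOC][19-27 ALLOC][28-33 ALLOC]
malloc(1): first-fit scan over [0-4 ALLOC][5-7 FREE][8-18 ALLOC][19-27 ALLOC][28-33 ALLOC] -> 5

Answer: 5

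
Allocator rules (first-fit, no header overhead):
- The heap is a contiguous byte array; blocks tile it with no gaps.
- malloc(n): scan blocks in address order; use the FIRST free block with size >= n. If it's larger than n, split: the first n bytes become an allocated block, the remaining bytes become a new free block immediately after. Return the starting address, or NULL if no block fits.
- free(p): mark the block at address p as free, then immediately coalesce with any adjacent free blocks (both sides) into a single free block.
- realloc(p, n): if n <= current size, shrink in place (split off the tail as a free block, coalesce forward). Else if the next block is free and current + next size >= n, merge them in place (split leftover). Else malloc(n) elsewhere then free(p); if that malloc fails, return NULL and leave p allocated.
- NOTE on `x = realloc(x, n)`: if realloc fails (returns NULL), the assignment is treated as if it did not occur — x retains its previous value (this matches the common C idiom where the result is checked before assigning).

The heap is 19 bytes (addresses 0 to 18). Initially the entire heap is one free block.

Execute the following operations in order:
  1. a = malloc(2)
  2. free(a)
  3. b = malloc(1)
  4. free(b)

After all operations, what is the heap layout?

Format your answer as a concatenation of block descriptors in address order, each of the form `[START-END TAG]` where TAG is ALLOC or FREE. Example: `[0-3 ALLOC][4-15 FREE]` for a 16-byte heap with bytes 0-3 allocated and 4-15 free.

Op 1: a = malloc(2) -> a = 0; heap: [0-1 ALLOC][2-18 FREE]
Op 2: free(a) -> (freed a); heap: [0-18 FREE]
Op 3: b = malloc(1) -> b = 0; heap: [0-0 ALLOC][1-18 FREE]
Op 4: free(b) -> (freed b); heap: [0-18 FREE]

Answer: [0-18 FREE]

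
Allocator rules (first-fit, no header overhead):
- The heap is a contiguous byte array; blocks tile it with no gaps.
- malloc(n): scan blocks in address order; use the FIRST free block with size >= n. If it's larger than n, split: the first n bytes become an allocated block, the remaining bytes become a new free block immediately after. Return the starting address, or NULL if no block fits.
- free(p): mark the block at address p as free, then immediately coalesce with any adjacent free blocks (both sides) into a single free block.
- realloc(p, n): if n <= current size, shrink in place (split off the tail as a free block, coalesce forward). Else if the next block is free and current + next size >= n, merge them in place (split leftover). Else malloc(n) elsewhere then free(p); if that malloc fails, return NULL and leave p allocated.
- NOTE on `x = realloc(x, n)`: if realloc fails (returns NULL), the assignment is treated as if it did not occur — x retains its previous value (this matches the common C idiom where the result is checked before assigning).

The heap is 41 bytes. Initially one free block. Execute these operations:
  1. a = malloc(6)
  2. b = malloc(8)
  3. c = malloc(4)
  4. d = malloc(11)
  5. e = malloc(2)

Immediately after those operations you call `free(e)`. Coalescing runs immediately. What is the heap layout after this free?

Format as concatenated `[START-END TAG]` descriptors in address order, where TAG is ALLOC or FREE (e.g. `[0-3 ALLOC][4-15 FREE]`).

Op 1: a = malloc(6) -> a = 0; heap: [0-5 ALLOC][6-40 FREE]
Op 2: b = malloc(8) -> b = 6; heap: [0-5 ALLOC][6-13 ALLOC][14-40 FREE]
Op 3: c = malloc(4) -> c = 14; heap: [0-5 ALLOC][6-13 ALLOC][14-17 ALLOC][18-40 FREE]
Op 4: d = malloc(11) -> d = 18; heap: [0-5 ALLOC][6-13 ALLOC][14-17 ALLOC][18-28 ALLOC][29-40 FREE]
Op 5: e = malloc(2) -> e = 29; heap: [0-5 ALLOC][6-13 ALLOC][14-17 ALLOC][18-28 ALLOC][29-30 ALLOC][31-40 FREE]
free(e): e = 29 -> block [29-30 ALLOC]; mark free, coalesce with adjacent free neighbors -> [0-5 ALLOC][6-13 ALLOC][14-17 ALLOC][18-28 ALLOC][29-40 FREE]

Answer: [0-5 ALLOC][6-13 ALLOC][14-17 ALLOC][18-28 ALLOC][29-40 FREE]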